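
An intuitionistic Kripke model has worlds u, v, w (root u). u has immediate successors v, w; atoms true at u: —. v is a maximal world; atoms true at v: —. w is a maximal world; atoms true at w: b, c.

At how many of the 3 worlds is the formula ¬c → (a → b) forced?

3

u: forces it.
v: forces it.
w: forces it.
Worlds forcing the formula: {u, v, w}.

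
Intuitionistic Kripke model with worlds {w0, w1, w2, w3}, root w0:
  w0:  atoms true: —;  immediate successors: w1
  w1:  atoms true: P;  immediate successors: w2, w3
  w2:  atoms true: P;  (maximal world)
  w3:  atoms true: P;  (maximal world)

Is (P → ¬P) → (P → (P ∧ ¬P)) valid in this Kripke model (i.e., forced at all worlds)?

Yes

w0 ⊩ (P → ¬P) → (P → (P ∧ ¬P)) vacuously: no world accessible from w0 forces the antecedent P → ¬P.
Since the root w0 forces (P → ¬P) → (P → (P ∧ ¬P)) and forcing is persistent (monotone upward), every world forces it.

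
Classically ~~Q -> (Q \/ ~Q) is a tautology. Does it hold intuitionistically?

No

This is a variant of double-negation elimination (deriving excluded middle from double negation), which is not intuitionistically valid.
A Kripke countermodel: worlds u, v; order generated by u <= v; atoms true at each world — u:{}; v:{Q}.
u ||-/- ~~Q -> (Q \/ ~Q): already at u itself, u ||- ~~Q but u ||-/- Q \/ ~Q.
u ||-/- Q \/ ~Q: neither disjunct is forced at u.
u lacks atom Q, so u ||-/- Q.
So the root u does not force the formula.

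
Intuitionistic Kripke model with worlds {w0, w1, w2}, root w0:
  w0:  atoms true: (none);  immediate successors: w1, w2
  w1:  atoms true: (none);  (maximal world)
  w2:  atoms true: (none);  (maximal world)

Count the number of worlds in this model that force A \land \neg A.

w0: does not force it — w0 \nVdash A \land \neg A since w0 fails A.
w1: does not force it — w1 \nVdash A \land \neg A since w1 fails A.
w2: does not force it.
Worlds forcing the formula: { }.

0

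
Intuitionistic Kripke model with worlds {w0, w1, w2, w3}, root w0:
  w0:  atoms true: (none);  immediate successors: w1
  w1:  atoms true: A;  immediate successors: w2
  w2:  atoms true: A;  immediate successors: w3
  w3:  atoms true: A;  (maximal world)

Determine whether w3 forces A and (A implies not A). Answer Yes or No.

w3 does not force A and (A implies not A) since w3 fails A implies not A.

No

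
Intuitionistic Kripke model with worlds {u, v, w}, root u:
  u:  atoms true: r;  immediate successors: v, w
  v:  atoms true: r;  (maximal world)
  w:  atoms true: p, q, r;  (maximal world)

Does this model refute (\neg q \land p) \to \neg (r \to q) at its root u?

u \Vdash (\neg q \land p) \to \neg (r \to q) vacuously: no world accessible from u forces the antecedent \neg q \land p.
So the root u forces (\neg q \land p) \to \neg (r \to q); the model is not a countermodel.

No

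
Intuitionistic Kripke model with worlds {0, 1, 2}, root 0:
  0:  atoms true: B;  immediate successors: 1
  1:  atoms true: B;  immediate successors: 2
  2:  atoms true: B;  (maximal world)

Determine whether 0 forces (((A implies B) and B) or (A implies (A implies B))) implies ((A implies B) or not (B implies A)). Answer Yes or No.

0 forces (((A implies B) and B) or (A implies (A implies B))) implies ((A implies B) or not (B implies A)): every world accessible from 0 that forces ((A implies B) and B) or (A implies (A implies B)) (namely 0, 1, 2) also forces (A implies B) or not (B implies A).

Yes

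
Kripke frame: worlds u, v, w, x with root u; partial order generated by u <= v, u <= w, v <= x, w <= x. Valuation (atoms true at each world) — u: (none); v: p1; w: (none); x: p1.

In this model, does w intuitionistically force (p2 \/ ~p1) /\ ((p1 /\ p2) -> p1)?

w ||-/- (p2 \/ ~p1) /\ ((p1 /\ p2) -> p1) since w fails p2 \/ ~p1.

No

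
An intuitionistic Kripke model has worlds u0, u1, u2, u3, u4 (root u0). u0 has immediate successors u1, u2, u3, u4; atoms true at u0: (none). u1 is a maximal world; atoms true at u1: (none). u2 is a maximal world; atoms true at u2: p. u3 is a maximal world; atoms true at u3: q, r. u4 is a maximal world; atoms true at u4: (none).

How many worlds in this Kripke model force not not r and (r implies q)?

1

u0: does not force it — u0 does not force not not r and (r implies q) since u0 fails not not r.
u1: does not force it.
u2: does not force it.
u3: forces it.
u4: does not force it.
Worlds forcing the formula: {u3}.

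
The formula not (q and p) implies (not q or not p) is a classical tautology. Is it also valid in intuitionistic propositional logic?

This is the constructively invalid direction of De Morgan's law for conjunction, which is not intuitionistically valid.
A Kripke countermodel: worlds 0, 1, 2; order generated by 0 <= 1, 0 <= 2; atoms true at each world — 0:{}; 1:{q}; 2:{p}.
0 does not force not (q and p) implies (not q or not p): already at 0 itself, 0 forces not (q and p) but 0 does not force not q or not p.
0 does not force not q or not p: neither disjunct is forced at 0.
0 does not force not q since 1 is accessible from 0 and 1 forces q.
So the root 0 does not force the formula.

No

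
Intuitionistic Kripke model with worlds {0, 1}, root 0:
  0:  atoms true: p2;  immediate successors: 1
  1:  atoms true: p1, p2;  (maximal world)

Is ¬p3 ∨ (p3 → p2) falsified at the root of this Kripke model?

0 ⊩ ¬p3 ∨ (p3 → p2) via the disjunct ¬p3.
So the root 0 forces ¬p3 ∨ (p3 → p2); the model is not a countermodel.

No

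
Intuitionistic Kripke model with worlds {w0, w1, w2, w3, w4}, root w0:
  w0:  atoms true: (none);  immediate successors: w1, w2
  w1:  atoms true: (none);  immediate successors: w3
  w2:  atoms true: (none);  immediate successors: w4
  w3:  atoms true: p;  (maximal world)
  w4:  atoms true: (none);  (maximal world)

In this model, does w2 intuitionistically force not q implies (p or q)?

w2 does not force not q implies (p or q): already at w2 itself, w2 forces not q but w2 does not force p or q.
w2 does not force p or q: neither disjunct is forced at w2.
w2 lacks atom p, so w2 does not force p.

No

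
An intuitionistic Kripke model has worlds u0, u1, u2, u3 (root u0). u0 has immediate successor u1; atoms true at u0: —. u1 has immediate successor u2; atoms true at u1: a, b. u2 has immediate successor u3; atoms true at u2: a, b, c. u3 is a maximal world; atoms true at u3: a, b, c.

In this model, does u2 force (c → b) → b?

u2 ⊩ (c → b) → b: every world accessible from u2 that forces c → b (namely u2, u3) also forces b.

Yes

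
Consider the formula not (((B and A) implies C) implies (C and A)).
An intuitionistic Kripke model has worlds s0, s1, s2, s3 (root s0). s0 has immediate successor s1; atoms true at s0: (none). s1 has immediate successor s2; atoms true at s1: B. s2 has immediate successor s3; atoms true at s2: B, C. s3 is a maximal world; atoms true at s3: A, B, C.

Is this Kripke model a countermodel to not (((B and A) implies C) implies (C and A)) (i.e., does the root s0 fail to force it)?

s0 does not force not (((B and A) implies C) implies (C and A)) since s3 is accessible from s0 and s3 forces ((B and A) implies C) implies (C and A).
s3 forces ((B and A) implies C) implies (C and A): every world accessible from s3 that forces (B and A) implies C (namely s3) also forces C and A.
So the root s0 does not force not (((B and A) implies C) implies (C and A)); the model is a countermodel.

Yes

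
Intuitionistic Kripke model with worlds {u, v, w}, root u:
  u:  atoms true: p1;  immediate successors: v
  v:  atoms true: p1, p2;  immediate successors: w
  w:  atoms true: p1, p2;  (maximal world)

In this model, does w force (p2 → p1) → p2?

Yes

w ⊩ (p2 → p1) → p2: every world accessible from w that forces p2 → p1 (namely w) also forces p2.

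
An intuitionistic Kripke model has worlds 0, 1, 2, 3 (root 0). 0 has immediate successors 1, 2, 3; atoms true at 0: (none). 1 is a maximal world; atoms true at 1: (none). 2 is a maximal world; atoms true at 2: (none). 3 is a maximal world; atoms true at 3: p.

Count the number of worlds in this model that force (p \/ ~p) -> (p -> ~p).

0: does not force it — 0 ||-/- (p \/ ~p) -> (p -> ~p): at the accessible world 3, 3 ||- p \/ ~p but 3 ||-/- p -> ~p.
1: forces it.
2: forces it.
3: does not force it — 3 ||-/- (p \/ ~p) -> (p -> ~p): already at 3 itself, 3 ||- p \/ ~p but 3 ||-/- p -> ~p.
Worlds forcing the formula: {1, 2}.

2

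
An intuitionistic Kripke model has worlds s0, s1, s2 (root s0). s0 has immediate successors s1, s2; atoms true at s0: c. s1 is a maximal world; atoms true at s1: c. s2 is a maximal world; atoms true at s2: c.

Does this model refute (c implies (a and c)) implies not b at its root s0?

No

s0 forces (c implies (a and c)) implies not b vacuously: no world accessible from s0 forces the antecedent c implies (a and c).
So the root s0 forces (c implies (a and c)) implies not b; the model is not a countermodel.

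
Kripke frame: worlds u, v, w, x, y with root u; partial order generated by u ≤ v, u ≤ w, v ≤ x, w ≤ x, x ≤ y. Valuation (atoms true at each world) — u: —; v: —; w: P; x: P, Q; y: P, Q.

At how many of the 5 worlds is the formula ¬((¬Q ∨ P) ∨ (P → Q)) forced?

0

u: does not force it — u ⊮ ¬((¬Q ∨ P) ∨ (P → Q)) since v is accessible from u and v ⊩ (¬Q ∨ P) ∨ (P → Q).
v: does not force it.
w: does not force it.
x: does not force it.
y: does not force it.
Worlds forcing the formula: { }.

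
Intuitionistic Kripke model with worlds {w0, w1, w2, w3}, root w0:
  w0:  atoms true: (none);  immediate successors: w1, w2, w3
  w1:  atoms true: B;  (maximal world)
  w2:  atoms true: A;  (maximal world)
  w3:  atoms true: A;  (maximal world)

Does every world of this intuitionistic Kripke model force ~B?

Not every world: w0 ||-/- ~B.
w0 ||-/- ~B since w1 is accessible from w0 and w1 ||- B.

No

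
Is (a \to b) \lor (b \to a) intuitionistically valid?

This is the Gödel–Dummett linearity axiom, which is not intuitionistically valid.
A Kripke countermodel: worlds w0, w1, w2; order generated by w0 \le w1, w0 \le w2; atoms true at each world — w0:{}; w1:{a}; w2:{b}.
w0 \nVdash (a \to b) \lor (b \to a): neither disjunct is forced at w0.
w0 \nVdash a \to b: at the accessible world w1, w1 \Vdash a but w1 \nVdash b.
w1 lacks atom b, so w1 \nVdash b.
So the root w0 does not force the formula.

No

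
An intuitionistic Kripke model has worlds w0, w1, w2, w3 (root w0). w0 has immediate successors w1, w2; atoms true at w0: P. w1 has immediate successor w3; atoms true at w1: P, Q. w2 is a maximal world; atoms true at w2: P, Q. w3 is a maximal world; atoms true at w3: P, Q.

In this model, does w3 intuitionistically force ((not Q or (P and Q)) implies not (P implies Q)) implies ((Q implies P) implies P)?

w3 forces ((not Q or (P and Q)) implies not (P implies Q)) implies ((Q implies P) implies P) vacuously: no world accessible from w3 forces the antecedent (not Q or (P and Q)) implies not (P implies Q).

Yes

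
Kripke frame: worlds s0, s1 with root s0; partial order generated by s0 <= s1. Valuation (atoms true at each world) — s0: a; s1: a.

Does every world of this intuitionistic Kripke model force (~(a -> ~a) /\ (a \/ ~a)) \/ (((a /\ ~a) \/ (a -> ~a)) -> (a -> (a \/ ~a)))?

Yes

s0 ||- (~(a -> ~a) /\ (a \/ ~a)) \/ (((a /\ ~a) \/ (a -> ~a)) -> (a -> (a \/ ~a))) via the disjunct ~(a -> ~a) /\ (a \/ ~a).
Since the root s0 forces (~(a -> ~a) /\ (a \/ ~a)) \/ (((a /\ ~a) \/ (a -> ~a)) -> (a -> (a \/ ~a))) and forcing is persistent (monotone upward), every world forces it.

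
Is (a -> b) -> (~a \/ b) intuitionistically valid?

This is the material-implication-as-disjunction principle, which is not intuitionistically valid.
A Kripke countermodel: worlds s0, s1; order generated by s0 <= s1; atoms true at each world — s0:{}; s1:{a,b}.
s0 ||-/- (a -> b) -> (~a \/ b): already at s0 itself, s0 ||- a -> b but s0 ||-/- ~a \/ b.
s0 ||-/- ~a \/ b: neither disjunct is forced at s0.
s0 ||-/- ~a since s1 is accessible from s0 and s1 ||- a.
So the root s0 does not force the formula.

No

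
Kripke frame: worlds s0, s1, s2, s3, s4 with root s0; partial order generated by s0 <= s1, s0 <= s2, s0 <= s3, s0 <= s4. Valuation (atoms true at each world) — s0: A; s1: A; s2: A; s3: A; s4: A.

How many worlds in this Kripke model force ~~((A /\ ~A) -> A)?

s0: forces it.
s1: forces it.
s2: forces it.
s3: forces it.
s4: forces it.
Worlds forcing the formula: {s0, s1, s2, s3, s4}.

5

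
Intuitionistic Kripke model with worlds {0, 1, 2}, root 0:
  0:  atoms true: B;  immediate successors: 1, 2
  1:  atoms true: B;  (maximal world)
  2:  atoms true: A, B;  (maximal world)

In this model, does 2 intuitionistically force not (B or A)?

No

2 does not force not (B or A) since 2 is accessible from 2 and 2 forces B or A.
2 forces B or A via the disjunct B.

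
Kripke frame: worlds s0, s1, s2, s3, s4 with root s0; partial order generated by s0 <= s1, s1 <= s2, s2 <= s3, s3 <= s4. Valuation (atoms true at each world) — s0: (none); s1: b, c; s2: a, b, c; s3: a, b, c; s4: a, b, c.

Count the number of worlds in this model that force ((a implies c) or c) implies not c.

0

s0: does not force it — s0 does not force ((a implies c) or c) implies not c: already at s0 itself, s0 forces (a implies c) or c but s0 does not force not c.
s1: does not force it — s1 does not force ((a implies c) or c) implies not c: already at s1 itself, s1 forces (a implies c) or c but s1 does not force not c.
s2: does not force it.
s3: does not force it.
s4: does not force it.
Worlds forcing the formula: { }.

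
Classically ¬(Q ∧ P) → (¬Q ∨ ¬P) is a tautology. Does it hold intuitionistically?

This is the constructively invalid direction of De Morgan's law for conjunction, which is not intuitionistically valid.
A Kripke countermodel: worlds u, v, w; order generated by u ≤ v, u ≤ w; atoms true at each world — u:{}; v:{Q}; w:{P}.
u ⊮ ¬(Q ∧ P) → (¬Q ∨ ¬P): already at u itself, u ⊩ ¬(Q ∧ P) but u ⊮ ¬Q ∨ ¬P.
u ⊮ ¬Q ∨ ¬P: neither disjunct is forced at u.
u ⊮ ¬Q since v is accessible from u and v ⊩ Q.
So the root u does not force the formula.

No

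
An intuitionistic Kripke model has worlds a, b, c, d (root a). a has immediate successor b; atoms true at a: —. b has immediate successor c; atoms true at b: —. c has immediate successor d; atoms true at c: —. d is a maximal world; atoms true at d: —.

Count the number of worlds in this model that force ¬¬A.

a: does not force it — a ⊮ ¬¬A since a is accessible from a and a ⊩ ¬A.
b: does not force it — b ⊮ ¬¬A since b is accessible from b and b ⊩ ¬A.
c: does not force it.
d: does not force it.
Worlds forcing the formula: { }.

0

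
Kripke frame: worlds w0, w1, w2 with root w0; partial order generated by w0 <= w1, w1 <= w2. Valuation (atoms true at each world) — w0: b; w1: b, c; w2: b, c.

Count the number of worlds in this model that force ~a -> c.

w0: does not force it — w0 ||-/- ~a -> c: already at w0 itself, w0 ||- ~a but w0 ||-/- c.
w1: forces it.
w2: forces it.
Worlds forcing the formula: {w1, w2}.

2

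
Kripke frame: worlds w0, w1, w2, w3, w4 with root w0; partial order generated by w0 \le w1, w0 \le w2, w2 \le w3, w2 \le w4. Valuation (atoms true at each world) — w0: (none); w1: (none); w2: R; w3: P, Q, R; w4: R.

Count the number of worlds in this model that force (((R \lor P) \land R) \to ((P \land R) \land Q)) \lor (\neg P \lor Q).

3

w0: does not force it — w0 \nVdash (((R \lor P) \land R) \to ((P \land R) \land Q)) \lor (\neg P \lor Q): neither disjunct is forced at w0.
w1: forces it.
w2: does not force it — w2 \nVdash (((R \lor P) \land R) \to ((P \land R) \land Q)) \lor (\neg P \lor Q): neither disjunct is forced at w2.
w3: forces it.
w4: forces it.
Worlds forcing the formula: {w1, w3, w4}.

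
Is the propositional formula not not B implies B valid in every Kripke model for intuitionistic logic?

No

This is double-negation elimination, which is not intuitionistically valid.
A Kripke countermodel: worlds w0, w1; order generated by w0 <= w1; atoms true at each world — w0:{}; w1:{B}.
w0 does not force not not B implies B: already at w0 itself, w0 forces not not B but w0 does not force B.
w0 lacks atom B, so w0 does not force B.
So the root w0 does not force the formula.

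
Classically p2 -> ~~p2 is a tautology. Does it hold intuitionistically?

Yes

This is double-negation introduction, which is intuitionistically derivable.
If a world forces p2 then every accessible world forces p2 (persistence), so none forces ~p2; hence ~~p2.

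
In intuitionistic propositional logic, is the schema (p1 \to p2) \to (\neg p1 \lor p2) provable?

This is the material-implication-as-disjunction principle, which is not intuitionistically valid.
A Kripke countermodel: worlds u, v; order generated by u \le v; atoms true at each world — u:{}; v:{p1,p2}.
u \nVdash (p1 \to p2) \to (\neg p1 \lor p2): already at u itself, u \Vdash p1 \to p2 but u \nVdash \neg p1 \lor p2.
u \nVdash \neg p1 \lor p2: neither disjunct is forced at u.
u \nVdash \neg p1 since v is accessible from u and v \Vdash p1.
So the root u does not force the formula.

No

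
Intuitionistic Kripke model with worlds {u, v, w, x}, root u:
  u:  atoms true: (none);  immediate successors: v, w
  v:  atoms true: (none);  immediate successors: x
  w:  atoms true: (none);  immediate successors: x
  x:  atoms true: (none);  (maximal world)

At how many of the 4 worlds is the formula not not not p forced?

4

u: forces it.
v: forces it.
w: forces it.
x: forces it.
Worlds forcing the formula: {u, v, w, x}.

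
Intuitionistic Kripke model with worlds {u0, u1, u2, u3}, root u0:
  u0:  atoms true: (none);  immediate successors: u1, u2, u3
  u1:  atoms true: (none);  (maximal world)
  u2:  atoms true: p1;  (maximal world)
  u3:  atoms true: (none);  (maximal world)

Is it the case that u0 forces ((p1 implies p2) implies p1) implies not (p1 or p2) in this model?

u0 does not force ((p1 implies p2) implies p1) implies not (p1 or p2): at the accessible world u2, u2 forces (p1 implies p2) implies p1 but u2 does not force not (p1 or p2).
u2 does not force not (p1 or p2) since u2 is accessible from u2 and u2 forces p1 or p2.
u2 forces p1 or p2 via the disjunct p1.

No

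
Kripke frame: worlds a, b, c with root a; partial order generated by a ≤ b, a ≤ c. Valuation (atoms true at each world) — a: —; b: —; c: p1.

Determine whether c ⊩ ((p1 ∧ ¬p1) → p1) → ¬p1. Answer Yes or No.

No

c ⊮ ((p1 ∧ ¬p1) → p1) → ¬p1: already at c itself, c ⊩ (p1 ∧ ¬p1) → p1 but c ⊮ ¬p1.
c ⊮ ¬p1 since c is accessible from c and c ⊩ p1.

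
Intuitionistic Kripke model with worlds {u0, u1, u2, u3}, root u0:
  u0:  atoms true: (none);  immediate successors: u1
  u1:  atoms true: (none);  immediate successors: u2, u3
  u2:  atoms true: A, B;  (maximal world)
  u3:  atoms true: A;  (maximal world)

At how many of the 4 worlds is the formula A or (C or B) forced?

2

u0: does not force it — u0 does not force A or (C or B): neither disjunct is forced at u0.
u1: does not force it — u1 does not force A or (C or B): neither disjunct is forced at u1.
u2: forces it.
u3: forces it.
Worlds forcing the formula: {u2, u3}.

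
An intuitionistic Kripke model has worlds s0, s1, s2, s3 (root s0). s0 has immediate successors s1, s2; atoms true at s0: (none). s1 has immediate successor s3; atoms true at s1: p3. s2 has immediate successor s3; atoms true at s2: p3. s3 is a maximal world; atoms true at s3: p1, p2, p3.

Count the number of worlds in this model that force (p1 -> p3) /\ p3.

s0: does not force it — s0 ||-/- (p1 -> p3) /\ p3 since s0 fails p3.
s1: forces it.
s2: forces it.
s3: forces it.
Worlds forcing the formula: {s1, s2, s3}.

3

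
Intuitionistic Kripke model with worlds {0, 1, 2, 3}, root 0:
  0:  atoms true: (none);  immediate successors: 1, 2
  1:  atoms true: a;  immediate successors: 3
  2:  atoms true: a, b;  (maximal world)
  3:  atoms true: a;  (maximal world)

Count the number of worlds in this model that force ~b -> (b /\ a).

0: does not force it — 0 ||-/- ~b -> (b /\ a): at the accessible world 1, 1 ||- ~b but 1 ||-/- b /\ a.
1: does not force it.
2: forces it.
3: does not force it.
Worlds forcing the formula: {2}.

1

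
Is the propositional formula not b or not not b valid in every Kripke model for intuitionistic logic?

No

This is the weak law of excluded middle, which is not intuitionistically valid.
A Kripke countermodel: worlds 0, 1, 2; order generated by 0 <= 1, 0 <= 2; atoms true at each world — 0:{}; 1:{b}; 2:{}.
0 does not force not b or not not b: neither disjunct is forced at 0.
0 does not force not b since 1 is accessible from 0 and 1 forces b.
So the root 0 does not force the formula.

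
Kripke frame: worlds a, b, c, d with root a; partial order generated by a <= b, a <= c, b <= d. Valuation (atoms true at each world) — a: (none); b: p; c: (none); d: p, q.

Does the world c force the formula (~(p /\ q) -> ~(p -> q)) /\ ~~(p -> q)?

c ||-/- (~(p /\ q) -> ~(p -> q)) /\ ~~(p -> q) since c fails ~(p /\ q) -> ~(p -> q).

No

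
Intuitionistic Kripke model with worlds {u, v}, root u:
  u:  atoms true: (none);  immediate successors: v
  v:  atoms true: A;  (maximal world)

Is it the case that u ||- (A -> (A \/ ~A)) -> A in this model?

u ||-/- (A -> (A \/ ~A)) -> A: already at u itself, u ||- A -> (A \/ ~A) but u ||-/- A.
u lacks atom A, so u ||-/- A.

No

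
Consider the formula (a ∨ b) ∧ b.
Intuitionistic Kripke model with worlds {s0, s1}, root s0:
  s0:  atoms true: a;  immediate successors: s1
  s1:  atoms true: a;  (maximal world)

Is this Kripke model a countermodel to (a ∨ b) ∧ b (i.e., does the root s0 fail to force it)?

Yes

s0 ⊮ (a ∨ b) ∧ b since s0 fails b.
So the root s0 does not force (a ∨ b) ∧ b; the model is a countermodel.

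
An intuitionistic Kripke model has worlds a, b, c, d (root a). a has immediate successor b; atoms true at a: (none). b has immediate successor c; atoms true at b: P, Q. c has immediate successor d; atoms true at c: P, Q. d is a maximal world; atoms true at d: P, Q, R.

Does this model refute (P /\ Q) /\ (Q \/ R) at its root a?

Yes

a ||-/- (P /\ Q) /\ (Q \/ R) since a fails P /\ Q.
So the root a does not force (P /\ Q) /\ (Q \/ R); the model is a countermodel.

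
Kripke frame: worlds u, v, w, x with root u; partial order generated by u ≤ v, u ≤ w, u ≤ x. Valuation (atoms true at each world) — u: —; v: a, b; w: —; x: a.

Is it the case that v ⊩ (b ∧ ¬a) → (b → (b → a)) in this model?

v ⊩ (b ∧ ¬a) → (b → (b → a)) vacuously: no world accessible from v forces the antecedent b ∧ ¬a.

Yes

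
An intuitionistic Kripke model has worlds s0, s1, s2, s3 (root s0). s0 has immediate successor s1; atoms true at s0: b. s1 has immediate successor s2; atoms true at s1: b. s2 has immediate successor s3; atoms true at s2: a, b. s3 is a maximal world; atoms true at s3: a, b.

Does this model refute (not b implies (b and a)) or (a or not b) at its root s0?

s0 forces (not b implies (b and a)) or (a or not b) via the disjunct not b implies (b and a).
So the root s0 forces (not b implies (b and a)) or (a or not b); the model is not a countermodel.

No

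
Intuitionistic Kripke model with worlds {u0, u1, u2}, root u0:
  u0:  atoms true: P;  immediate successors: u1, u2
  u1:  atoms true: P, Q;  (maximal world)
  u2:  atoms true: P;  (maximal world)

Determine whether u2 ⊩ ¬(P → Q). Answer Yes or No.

u2 ⊩ ¬(P → Q): no world accessible from u2 forces P → Q.

Yes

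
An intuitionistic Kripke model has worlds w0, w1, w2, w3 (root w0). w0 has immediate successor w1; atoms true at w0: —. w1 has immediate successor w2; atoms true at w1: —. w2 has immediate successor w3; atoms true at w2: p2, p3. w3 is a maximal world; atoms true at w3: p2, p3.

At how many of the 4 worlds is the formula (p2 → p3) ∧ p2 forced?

w0: does not force it — w0 ⊮ (p2 → p3) ∧ p2 since w0 fails p2.
w1: does not force it — w1 ⊮ (p2 → p3) ∧ p2 since w1 fails p2.
w2: forces it.
w3: forces it.
Worlds forcing the formula: {w2, w3}.

2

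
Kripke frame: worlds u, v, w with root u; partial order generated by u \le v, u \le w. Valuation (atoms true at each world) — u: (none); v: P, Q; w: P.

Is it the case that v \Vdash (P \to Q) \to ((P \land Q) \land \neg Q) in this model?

No

v \nVdash (P \to Q) \to ((P \land Q) \land \neg Q): already at v itself, v \Vdash P \to Q but v \nVdash (P \land Q) \land \neg Q.
v \nVdash (P \land Q) \land \neg Q since v fails \neg Q.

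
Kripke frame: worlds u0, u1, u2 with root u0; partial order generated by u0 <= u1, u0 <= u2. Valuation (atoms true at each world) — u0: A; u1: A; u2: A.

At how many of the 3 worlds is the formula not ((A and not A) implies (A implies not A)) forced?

0

u0: does not force it — u0 does not force not ((A and not A) implies (A implies not A)) since u0 is accessible from u0 and u0 forces (A and not A) implies (A implies not A).
u1: does not force it — u1 does not force not ((A and not A) implies (A implies not A)) since u1 is accessible from u1 and u1 forces (A and not A) implies (A implies not A).
u2: does not force it.
Worlds forcing the formula: { }.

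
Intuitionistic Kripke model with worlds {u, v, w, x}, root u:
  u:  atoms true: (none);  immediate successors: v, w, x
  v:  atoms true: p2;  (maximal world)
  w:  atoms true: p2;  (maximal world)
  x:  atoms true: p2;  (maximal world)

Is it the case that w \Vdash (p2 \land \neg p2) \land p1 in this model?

No

w \nVdash (p2 \land \neg p2) \land p1 since w fails p2 \land \neg p2.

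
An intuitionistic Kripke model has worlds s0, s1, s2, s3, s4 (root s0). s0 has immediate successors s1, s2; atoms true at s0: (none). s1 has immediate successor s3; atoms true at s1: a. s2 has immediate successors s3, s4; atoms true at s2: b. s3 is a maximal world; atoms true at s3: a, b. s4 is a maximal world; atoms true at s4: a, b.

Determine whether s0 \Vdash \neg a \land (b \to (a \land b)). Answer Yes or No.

s0 \nVdash \neg a \land (b \to (a \land b)) since s0 fails \neg a.

No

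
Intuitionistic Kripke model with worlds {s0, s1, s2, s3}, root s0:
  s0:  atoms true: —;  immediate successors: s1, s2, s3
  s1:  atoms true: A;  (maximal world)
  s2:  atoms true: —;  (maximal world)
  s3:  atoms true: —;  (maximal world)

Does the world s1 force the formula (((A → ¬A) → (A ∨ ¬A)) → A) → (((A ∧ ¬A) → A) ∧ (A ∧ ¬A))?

s1 ⊮ (((A → ¬A) → (A ∨ ¬A)) → A) → (((A ∧ ¬A) → A) ∧ (A ∧ ¬A)): already at s1 itself, s1 ⊩ ((A → ¬A) → (A ∨ ¬A)) → A but s1 ⊮ ((A ∧ ¬A) → A) ∧ (A ∧ ¬A).
s1 ⊮ ((A ∧ ¬A) → A) ∧ (A ∧ ¬A) since s1 fails A ∧ ¬A.

No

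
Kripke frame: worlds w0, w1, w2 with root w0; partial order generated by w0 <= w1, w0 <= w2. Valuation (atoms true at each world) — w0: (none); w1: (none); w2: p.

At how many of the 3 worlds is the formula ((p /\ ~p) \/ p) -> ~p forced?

w0: does not force it — w0 ||-/- ((p /\ ~p) \/ p) -> ~p: at the accessible world w2, w2 ||- (p /\ ~p) \/ p but w2 ||-/- ~p.
w1: forces it.
w2: does not force it.
Worlds forcing the formula: {w1}.

1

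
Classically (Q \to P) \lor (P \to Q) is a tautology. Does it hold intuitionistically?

This is the Gödel–Dummett linearity axiom, which is not intuitionistically valid.
A Kripke countermodel: worlds u0, u1, u2; order generated by u0 \le u1, u0 \le u2; atoms true at each world — u0:{}; u1:{Q}; u2:{P}.
u0 \nVdash (Q \to P) \lor (P \to Q): neither disjunct is forced at u0.
u0 \nVdash Q \to P: at the accessible world u1, u1 \Vdash Q but u1 \nVdash P.
u1 lacks atom P, so u1 \nVdash P.
So the root u0 does not force the formula.

No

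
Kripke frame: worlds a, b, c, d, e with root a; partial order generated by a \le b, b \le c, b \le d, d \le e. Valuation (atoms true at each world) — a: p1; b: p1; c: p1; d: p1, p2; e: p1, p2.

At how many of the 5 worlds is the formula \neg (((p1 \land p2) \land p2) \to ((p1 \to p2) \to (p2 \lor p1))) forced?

a: does not force it — a \nVdash \neg (((p1 \land p2) \land p2) \to ((p1 \to p2) \to (p2 \lor p1))) since a is accessible from a and a \Vdash ((p1 \land p2) \land p2) \to ((p1 \to p2) \to (p2 \lor p1)).
b: does not force it — b \nVdash \neg (((p1 \land p2) \land p2) \to ((p1 \to p2) \to (p2 \lor p1))) since b is accessible from b and b \Vdash ((p1 \land p2) \land p2) \to ((p1 \to p2) \to (p2 \lor p1)).
c: does not force it.
d: does not force it.
e: does not force it.
Worlds forcing the formula: { }.

0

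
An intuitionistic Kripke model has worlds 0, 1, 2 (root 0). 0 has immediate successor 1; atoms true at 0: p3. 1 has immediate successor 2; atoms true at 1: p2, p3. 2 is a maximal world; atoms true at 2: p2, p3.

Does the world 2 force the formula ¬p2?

2 ⊮ ¬p2 since 2 is accessible from 2 and 2 ⊩ p2.

No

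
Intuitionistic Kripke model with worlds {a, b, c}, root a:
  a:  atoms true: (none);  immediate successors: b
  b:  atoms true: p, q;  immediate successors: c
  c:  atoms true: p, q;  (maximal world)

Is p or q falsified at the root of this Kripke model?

Yes

a does not force p or q: neither disjunct is forced at a.
a lacks atom p, so a does not force p.
So the root a does not force p or q; the model is a countermodel.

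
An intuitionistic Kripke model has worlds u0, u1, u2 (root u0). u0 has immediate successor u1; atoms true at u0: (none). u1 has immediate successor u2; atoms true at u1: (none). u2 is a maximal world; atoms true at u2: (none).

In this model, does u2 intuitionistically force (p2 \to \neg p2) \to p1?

No

u2 \nVdash (p2 \to \neg p2) \to p1: already at u2 itself, u2 \Vdash p2 \to \neg p2 but u2 \nVdash p1.
u2 lacks atom p1, so u2 \nVdash p1.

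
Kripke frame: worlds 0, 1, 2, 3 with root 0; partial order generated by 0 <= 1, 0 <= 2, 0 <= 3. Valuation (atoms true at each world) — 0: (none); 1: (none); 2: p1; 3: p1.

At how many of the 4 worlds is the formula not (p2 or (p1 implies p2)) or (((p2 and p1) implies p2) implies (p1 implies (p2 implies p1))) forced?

0: forces it.
1: forces it.
2: forces it.
3: forces it.
Worlds forcing the formula: {0, 1, 2, 3}.

4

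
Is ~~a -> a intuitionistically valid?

This is double-negation elimination, which is not intuitionistically valid.
A Kripke countermodel: worlds w0, w1; order generated by w0 <= w1; atoms true at each world — w0:{}; w1:{a}.
w0 ||-/- ~~a -> a: already at w0 itself, w0 ||- ~~a but w0 ||-/- a.
w0 lacks atom a, so w0 ||-/- a.
So the root w0 does not force the formula.

No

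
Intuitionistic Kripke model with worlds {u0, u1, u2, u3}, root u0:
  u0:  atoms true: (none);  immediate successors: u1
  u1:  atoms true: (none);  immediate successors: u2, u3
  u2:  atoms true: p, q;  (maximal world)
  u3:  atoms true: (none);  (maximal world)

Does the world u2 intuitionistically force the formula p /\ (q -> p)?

u2 ||- p /\ (q -> p) since u2 forces both conjuncts.

Yes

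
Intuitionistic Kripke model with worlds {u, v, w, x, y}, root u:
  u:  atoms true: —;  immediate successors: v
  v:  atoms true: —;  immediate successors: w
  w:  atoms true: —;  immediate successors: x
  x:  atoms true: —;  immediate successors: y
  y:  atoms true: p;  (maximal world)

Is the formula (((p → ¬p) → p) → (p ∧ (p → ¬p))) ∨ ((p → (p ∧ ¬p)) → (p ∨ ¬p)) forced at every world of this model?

Yes

u ⊩ (((p → ¬p) → p) → (p ∧ (p → ¬p))) ∨ ((p → (p ∧ ¬p)) → (p ∨ ¬p)) via the disjunct (p → (p ∧ ¬p)) → (p ∨ ¬p).
Since the root u forces (((p → ¬p) → p) → (p ∧ (p → ¬p))) ∨ ((p → (p ∧ ¬p)) → (p ∨ ¬p)) and forcing is persistent (monotone upward), every world forces it.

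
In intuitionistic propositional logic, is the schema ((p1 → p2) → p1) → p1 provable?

This is Peirce's law, which is not intuitionistically valid.
A Kripke countermodel: worlds u, v; order generated by u ≤ v; atoms true at each world — u:{}; v:{p1}.
u ⊮ ((p1 → p2) → p1) → p1: already at u itself, u ⊩ (p1 → p2) → p1 but u ⊮ p1.
u lacks atom p1, so u ⊮ p1.
So the root u does not force the formula.

No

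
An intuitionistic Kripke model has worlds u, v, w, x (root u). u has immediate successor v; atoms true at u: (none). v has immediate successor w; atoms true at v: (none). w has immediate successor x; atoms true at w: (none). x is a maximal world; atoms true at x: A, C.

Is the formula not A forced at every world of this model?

Not every world: u does not force not A.
u does not force not A since x is accessible from u and x forces A.

No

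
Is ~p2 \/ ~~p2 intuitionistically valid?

This is the weak law of excluded middle, which is not intuitionistically valid.
A Kripke countermodel: worlds s0, s1, s2; order generated by s0 <= s1, s0 <= s2; atoms true at each world — s0:{}; s1:{p2}; s2:{}.
s0 ||-/- ~p2 \/ ~~p2: neither disjunct is forced at s0.
s0 ||-/- ~p2 since s1 is accessible from s0 and s1 ||- p2.
So the root s0 does not force the formula.

No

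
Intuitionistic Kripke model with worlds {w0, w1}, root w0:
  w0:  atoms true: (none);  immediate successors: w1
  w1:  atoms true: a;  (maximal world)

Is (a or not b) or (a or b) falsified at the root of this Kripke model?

w0 forces (a or not b) or (a or b) via the disjunct a or not b.
So the root w0 forces (a or not b) or (a or b); the model is not a countermodel.

No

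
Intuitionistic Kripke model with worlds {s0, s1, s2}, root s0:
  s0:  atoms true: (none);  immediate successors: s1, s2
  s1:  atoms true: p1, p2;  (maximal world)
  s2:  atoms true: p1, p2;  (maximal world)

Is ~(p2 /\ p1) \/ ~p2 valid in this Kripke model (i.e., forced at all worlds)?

No

Not every world: s0 ||-/- ~(p2 /\ p1) \/ ~p2.
s0 ||-/- ~(p2 /\ p1) \/ ~p2: neither disjunct is forced at s0.
s0 ||-/- ~(p2 /\ p1) since s1 is accessible from s0 and s1 ||- p2 /\ p1.
s1 ||- p2 /\ p1 since s1 forces both conjuncts.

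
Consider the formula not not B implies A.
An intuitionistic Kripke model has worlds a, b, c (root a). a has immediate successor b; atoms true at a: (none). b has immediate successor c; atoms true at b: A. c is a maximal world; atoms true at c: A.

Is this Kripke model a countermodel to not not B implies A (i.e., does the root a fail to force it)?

No

a forces not not B implies A vacuously: no world accessible from a forces the antecedent not not B.
So the root a forces not not B implies A; the model is not a countermodel.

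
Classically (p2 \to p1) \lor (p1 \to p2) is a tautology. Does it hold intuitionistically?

No

This is the Gödel–Dummett linearity axiom, which is not intuitionistically valid.
A Kripke countermodel: worlds u0, u1, u2; order generated by u0 \le u1, u0 \le u2; atoms true at each world — u0:{}; u1:{p2}; u2:{p1}.
u0 \nVdash (p2 \to p1) \lor (p1 \to p2): neither disjunct is forced at u0.
u0 \nVdash p2 \to p1: at the accessible world u1, u1 \Vdash p2 but u1 \nVdash p1.
u1 lacks atom p1, so u1 \nVdash p1.
So the root u0 does not force the formula.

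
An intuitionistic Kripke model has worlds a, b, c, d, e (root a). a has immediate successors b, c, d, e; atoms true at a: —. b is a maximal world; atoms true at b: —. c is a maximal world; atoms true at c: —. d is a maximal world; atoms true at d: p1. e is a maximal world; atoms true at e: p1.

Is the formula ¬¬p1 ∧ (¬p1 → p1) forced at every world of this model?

Not every world: a ⊮ ¬¬p1 ∧ (¬p1 → p1).
a ⊮ ¬¬p1 ∧ (¬p1 → p1) since a fails ¬¬p1.

No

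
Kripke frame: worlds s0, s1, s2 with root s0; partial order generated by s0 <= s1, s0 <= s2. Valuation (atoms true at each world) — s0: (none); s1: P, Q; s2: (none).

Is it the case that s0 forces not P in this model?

s0 does not force not P since s1 is accessible from s0 and s1 forces P.

No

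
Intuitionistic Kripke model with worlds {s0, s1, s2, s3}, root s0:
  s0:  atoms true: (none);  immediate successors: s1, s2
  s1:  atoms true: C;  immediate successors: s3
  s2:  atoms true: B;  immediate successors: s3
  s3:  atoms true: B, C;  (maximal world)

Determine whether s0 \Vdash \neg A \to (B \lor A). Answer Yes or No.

s0 \nVdash \neg A \to (B \lor A): already at s0 itself, s0 \Vdash \neg A but s0 \nVdash B \lor A.
s0 \nVdash B \lor A: neither disjunct is forced at s0.
s0 lacks atom B, so s0 \nVdash B.

No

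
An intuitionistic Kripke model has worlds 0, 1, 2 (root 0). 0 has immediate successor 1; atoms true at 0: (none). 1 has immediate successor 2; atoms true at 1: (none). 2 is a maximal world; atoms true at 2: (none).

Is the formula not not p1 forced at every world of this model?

No

Not every world: 0 does not force not not p1.
0 does not force not not p1 since 0 is accessible from 0 and 0 forces not p1.
0 forces not p1: no world accessible from 0 forces p1.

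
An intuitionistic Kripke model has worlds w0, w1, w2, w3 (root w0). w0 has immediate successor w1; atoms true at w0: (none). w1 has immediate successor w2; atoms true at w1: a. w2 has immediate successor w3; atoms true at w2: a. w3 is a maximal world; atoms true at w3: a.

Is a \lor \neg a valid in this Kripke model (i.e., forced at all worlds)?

No

Not every world: w0 \nVdash a \lor \neg a.
w0 \nVdash a \lor \neg a: neither disjunct is forced at w0.
w0 lacks atom a, so w0 \nVdash a.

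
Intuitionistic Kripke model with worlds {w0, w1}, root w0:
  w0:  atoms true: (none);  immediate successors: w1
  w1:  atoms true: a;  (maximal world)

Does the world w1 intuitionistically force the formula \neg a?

No

w1 \nVdash \neg a since w1 is accessible from w1 and w1 \Vdash a.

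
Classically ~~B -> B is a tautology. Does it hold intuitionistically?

No

This is double-negation elimination, which is not intuitionistically valid.
A Kripke countermodel: worlds 0, 1; order generated by 0 <= 1; atoms true at each world — 0:{}; 1:{B}.
0 ||-/- ~~B -> B: already at 0 itself, 0 ||- ~~B but 0 ||-/- B.
0 lacks atom B, so 0 ||-/- B.
So the root 0 does not force the formula.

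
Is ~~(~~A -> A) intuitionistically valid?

This is the double negation of double-negation elimination, which is intuitionistically derivable.
By Glivenko's theorem the double negation of any classical propositional tautology is intuitionistically provable; ~~A -> A is classically a tautology.

Yes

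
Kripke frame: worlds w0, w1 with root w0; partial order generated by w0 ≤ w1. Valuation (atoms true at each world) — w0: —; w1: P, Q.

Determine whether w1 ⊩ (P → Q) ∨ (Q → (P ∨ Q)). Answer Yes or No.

w1 ⊩ (P → Q) ∨ (Q → (P ∨ Q)) via the disjunct P → Q.

Yes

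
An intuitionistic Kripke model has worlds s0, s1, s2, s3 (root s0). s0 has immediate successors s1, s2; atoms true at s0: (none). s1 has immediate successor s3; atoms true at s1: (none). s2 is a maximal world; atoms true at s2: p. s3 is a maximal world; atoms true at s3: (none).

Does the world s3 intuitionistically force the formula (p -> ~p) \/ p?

Yes

s3 ||- (p -> ~p) \/ p via the disjunct p -> ~p.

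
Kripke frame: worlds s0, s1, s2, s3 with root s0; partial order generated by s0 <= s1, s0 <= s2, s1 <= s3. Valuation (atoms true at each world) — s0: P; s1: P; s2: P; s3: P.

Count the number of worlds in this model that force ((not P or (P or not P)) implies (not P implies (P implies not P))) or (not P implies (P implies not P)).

s0: forces it.
s1: forces it.
s2: forces it.
s3: forces it.
Worlds forcing the formula: {s0, s1, s2, s3}.

4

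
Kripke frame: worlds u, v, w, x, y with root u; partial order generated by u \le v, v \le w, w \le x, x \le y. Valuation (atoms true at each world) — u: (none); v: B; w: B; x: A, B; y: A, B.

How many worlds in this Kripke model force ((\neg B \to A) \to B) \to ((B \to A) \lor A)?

2

u: does not force it — u \nVdash ((\neg B \to A) \to B) \to ((B \to A) \lor A): at the accessible world v, v \Vdash (\neg B \to A) \to B but v \nVdash (B \to A) \lor A.
v: does not force it.
w: does not force it.
x: forces it.
y: forces it.
Worlds forcing the formula: {x, y}.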